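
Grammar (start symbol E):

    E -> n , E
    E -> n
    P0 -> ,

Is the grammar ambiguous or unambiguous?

(P0 is unreachable from E, so its rules don't affect L(E).) The reachable grammar is A → atom sep A | atom. Each atom is followed by either the separator (recurse) or end-of-string (stop) — no choice point.

Unambiguous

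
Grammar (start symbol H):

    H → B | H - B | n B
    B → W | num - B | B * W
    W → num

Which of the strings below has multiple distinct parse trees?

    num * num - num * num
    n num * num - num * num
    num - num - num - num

num * num - num * num: 1 tree
n num * num - num * num: 1 tree
num - num - num - num: 8 trees

num - num - num - num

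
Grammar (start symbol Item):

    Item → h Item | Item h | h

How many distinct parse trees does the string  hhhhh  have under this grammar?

Parse trees for hhhhh (showing first 6 of 16):
  [Item h [Item h [Item h [Item h [Item h]]]]]
  [Item h [Item h [Item h [Item [Item h] h]]]]
  [Item h [Item h [Item [Item h [Item h]] h]]]
  [Item h [Item h [Item [Item [Item h] h] h]]]
  [Item h [Item [Item h [Item h [Item h]]] h]]
  [Item h [Item [Item h [Item [Item h] h]] h]]

16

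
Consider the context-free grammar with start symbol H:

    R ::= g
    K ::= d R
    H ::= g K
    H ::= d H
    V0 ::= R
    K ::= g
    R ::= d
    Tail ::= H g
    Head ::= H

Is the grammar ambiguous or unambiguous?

Unambiguous

Only H, K, R are reachable from H; ignoring the rest: The reachable rules are right-linear with at most one rule per (nonterminal, next-terminal) pair. Each input token forces the next rule, so parsing is deterministic.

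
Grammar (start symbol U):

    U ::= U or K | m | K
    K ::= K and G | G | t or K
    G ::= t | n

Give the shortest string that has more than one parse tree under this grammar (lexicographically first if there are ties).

length 1: no string has ≥2 trees
length 3: t or n has 2 parse trees

Two derivations of t or n:
  U ⇒ U or K ⇒ K or K ⇒ G or K ⇒ t or K ⇒ t or G ⇒ t or n
  U ⇒ K ⇒ t or K ⇒ t or G ⇒ t or n

t or n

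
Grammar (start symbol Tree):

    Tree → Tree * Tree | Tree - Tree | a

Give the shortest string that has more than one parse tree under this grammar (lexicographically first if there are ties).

length 1: no string has ≥2 trees
length 3: no string has ≥2 trees
length 5: a * a * a has 2 parse trees

Two derivations of a * a * a:
  Tree ⇒ Tree * Tree ⇒ Tree * Tree * Tree ⇒ a * Tree * Tree ⇒ a * a * Tree ⇒ a * a * a
  Tree ⇒ Tree * Tree ⇒ a * Tree ⇒ a * Tree * Tree ⇒ a * a * Tree ⇒ a * a * a

a * a * a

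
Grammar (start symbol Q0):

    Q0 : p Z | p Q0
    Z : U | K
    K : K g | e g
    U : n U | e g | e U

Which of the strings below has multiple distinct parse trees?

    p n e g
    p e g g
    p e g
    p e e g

p e g

p n e g: 1 tree
p e g g: 1 tree
p e g: 2 trees
p e e g: 1 tree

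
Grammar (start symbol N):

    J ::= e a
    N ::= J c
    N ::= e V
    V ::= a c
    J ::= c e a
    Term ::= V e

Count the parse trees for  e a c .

Parse trees for e a c:
  [N [J e a] c]
  [N e [V a c]]

2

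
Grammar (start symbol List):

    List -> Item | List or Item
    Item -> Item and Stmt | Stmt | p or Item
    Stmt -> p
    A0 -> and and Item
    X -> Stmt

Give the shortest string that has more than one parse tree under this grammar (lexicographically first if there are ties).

p or p

length 1: no string has ≥2 trees
length 3: p or p has 2 parse trees

Two derivations of p or p:
  List ⇒ Item ⇒ p or Item ⇒ p or Stmt ⇒ p or p
  List ⇒ List or Item ⇒ Item or Item ⇒ Stmt or Item ⇒ p or Item ⇒ p or Stmt ⇒ p or p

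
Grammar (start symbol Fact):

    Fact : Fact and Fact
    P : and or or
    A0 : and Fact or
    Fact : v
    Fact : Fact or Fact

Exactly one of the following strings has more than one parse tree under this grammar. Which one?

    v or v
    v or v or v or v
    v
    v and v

v or v or v or v

v or v: 1 tree
v or v or v or v: 5 trees
v: 1 tree
v and v: 1 tree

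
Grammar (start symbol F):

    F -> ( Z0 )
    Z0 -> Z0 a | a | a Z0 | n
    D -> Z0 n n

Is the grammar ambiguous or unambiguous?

Witness: ( a a )

Derivation 1: F ⇒ ( Z0 ) ⇒ ( Z0 a ) ⇒ ( a a )
Derivation 2: F ⇒ ( Z0 ) ⇒ ( a Z0 ) ⇒ ( a a )

Two distinct leftmost derivations for the same string.

Ambiguous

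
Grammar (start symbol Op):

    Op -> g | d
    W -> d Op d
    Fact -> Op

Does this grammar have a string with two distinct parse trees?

Only Op is reachable from Op; ignoring the rest: The reachable rules are right-linear with at most one rule per (nonterminal, next-terminal) pair. Each input token forces the next rule, so parsing is deterministic.

Unambiguous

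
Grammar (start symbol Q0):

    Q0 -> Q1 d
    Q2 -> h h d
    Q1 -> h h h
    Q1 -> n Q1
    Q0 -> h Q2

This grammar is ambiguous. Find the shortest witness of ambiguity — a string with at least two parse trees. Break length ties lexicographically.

h h h d

length 4: h h h d has 2 parse trees

Two derivations of h h h d:
  Q0 ⇒ Q1 d ⇒ h h h d
  Q0 ⇒ h Q2 ⇒ h h h d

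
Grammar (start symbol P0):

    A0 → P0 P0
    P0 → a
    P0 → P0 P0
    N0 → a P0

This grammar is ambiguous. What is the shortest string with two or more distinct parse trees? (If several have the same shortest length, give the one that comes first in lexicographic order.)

length 1: no string has ≥2 trees
length 2: no string has ≥2 trees
length 3: a a a has 2 parse trees

Two derivations of a a a:
  P0 ⇒ P0 P0 ⇒ a P0 ⇒ a P0 P0 ⇒ a a P0 ⇒ a a a
  P0 ⇒ P0 P0 ⇒ P0 P0 P0 ⇒ a P0 P0 ⇒ a a P0 ⇒ a a a

a a a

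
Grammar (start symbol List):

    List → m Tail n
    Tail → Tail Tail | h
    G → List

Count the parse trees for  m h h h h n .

5

Parse trees for m h h h h n:
  [List m [Tail [Tail h] [Tail [Tail h] [Tail [Tail h] [Tail h]]]] n]
  [List m [Tail [Tail h] [Tail [Tail [Tail h] [Tail h]] [Tail h]]] n]
  [List m [Tail [Tail [Tail h] [Tail h]] [Tail [Tail h] [Tail h]]] n]
  [List m [Tail [Tail [Tail h] [Tail [Tail h] [Tail h]]] [Tail h]] n]
  [List m [Tail [Tail [Tail [Tail h] [Tail h]] [Tail h]] [Tail h]] n]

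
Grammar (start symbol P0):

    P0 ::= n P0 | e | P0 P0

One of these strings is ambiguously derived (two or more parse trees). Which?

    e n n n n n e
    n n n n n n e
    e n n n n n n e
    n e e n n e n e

e n n n n n e: 1 tree
n n n n n n e: 1 tree
e n n n n n n e: 1 tree
n e e n n e n e: 24 trees

n e e n n e n e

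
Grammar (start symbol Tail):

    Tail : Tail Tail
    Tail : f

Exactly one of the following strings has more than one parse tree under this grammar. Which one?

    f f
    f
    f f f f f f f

f f: 1 tree
f: 1 tree
f f f f f f f: 132 trees

f f f f f f f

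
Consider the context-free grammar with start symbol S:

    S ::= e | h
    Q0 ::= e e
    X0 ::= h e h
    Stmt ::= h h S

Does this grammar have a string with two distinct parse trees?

Unambiguous

Only S is reachable from S; ignoring the rest: Restricted to the reachable nonterminals, every rule has the form A → t or A → t B, and no two rules for the same A share a first terminal. The grammar encodes a DFA — one run per string.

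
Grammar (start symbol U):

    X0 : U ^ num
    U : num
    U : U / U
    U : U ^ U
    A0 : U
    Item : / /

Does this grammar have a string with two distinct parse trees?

Witness: num / num / num

Derivation 1: U ⇒ U / U ⇒ num / U ⇒ num / U / U ⇒ num / num / U ⇒ num / num / num
Derivation 2: U ⇒ U / U ⇒ U / U / U ⇒ num / U / U ⇒ num / num / U ⇒ num / num / num

Two distinct leftmost derivations for the same string.

Ambiguous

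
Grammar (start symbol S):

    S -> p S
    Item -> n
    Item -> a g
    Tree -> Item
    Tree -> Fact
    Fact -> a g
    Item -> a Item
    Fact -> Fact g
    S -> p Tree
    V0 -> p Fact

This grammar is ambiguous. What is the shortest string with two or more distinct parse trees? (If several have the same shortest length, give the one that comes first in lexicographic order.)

p a g

length 2: no string has ≥2 trees
length 3: p a g has 2 parse trees

Two derivations of p a g:
  S ⇒ p Tree ⇒ p Item ⇒ p a g
  S ⇒ p Tree ⇒ p Fact ⇒ p a g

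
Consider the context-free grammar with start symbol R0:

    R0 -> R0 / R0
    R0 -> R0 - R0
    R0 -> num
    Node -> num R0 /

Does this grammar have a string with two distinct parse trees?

Ambiguous

Witness: num - num - num

Derivation 1: R0 ⇒ R0 - R0 ⇒ R0 - R0 - R0 ⇒ num - R0 - R0 ⇒ num - num - R0 ⇒ num - num - num
Derivation 2: R0 ⇒ R0 - R0 ⇒ num - R0 ⇒ num - R0 - R0 ⇒ num - num - R0 ⇒ num - num - num

Two distinct leftmost derivations for the same string.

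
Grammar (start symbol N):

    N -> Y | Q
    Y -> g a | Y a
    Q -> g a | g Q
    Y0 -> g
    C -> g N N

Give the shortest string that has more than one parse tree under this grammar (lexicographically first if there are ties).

g a

length 2: g a has 2 parse trees

Two derivations of g a:
  N ⇒ Y ⇒ g a
  N ⇒ Q ⇒ g a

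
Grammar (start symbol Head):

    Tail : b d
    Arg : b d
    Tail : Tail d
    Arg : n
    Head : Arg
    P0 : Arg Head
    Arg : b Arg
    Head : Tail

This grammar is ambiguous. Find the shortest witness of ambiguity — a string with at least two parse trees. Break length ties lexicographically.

length 1: no string has ≥2 trees
length 2: b d has 2 parse trees

Two derivations of b d:
  Head ⇒ Arg ⇒ b d
  Head ⇒ Tail ⇒ b d

b d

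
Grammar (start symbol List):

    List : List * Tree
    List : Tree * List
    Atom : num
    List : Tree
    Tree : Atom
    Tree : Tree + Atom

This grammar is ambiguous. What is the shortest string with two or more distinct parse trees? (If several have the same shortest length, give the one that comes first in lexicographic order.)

num * num

length 1: no string has ≥2 trees
length 3: num * num has 2 parse trees

Two derivations of num * num:
  List ⇒ List * Tree ⇒ Tree * Tree ⇒ Atom * Tree ⇒ num * Tree ⇒ num * Atom ⇒ num * num
  List ⇒ Tree * List ⇒ Atom * List ⇒ num * List ⇒ num * Tree ⇒ num * Atom ⇒ num * num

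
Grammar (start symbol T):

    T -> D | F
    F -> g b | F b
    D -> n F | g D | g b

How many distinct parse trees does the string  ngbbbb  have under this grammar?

Parse trees for ngbbbb:
  [T [D n [F [F [F [F g b] b] b] b]]]

1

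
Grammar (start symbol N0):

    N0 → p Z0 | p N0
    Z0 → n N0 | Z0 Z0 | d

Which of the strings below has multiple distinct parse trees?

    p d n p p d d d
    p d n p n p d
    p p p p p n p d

p d n p p d d d: 9 trees
p d n p n p d: 1 tree
p p p p p n p d: 1 tree

p d n p p d d d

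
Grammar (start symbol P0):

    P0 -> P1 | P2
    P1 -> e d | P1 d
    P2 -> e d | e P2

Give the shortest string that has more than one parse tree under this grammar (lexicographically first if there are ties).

e d

length 2: e d has 2 parse trees

Two derivations of e d:
  P0 ⇒ P1 ⇒ e d
  P0 ⇒ P2 ⇒ e d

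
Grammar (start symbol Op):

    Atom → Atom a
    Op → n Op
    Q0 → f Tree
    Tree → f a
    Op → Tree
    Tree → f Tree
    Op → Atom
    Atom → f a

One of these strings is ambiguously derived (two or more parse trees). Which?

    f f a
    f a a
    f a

f a

f f a: 1 tree
f a a: 1 tree
f a: 2 trees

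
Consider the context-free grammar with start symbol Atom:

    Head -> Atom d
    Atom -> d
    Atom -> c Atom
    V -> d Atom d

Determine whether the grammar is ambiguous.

Unambiguous

(V, Head are unreachable from Atom, so their rules don't affect L(Atom).) Each reachable nonterminal has at most one production per leading terminal, and all productions are right-linear; the derivation is determined token-by-token.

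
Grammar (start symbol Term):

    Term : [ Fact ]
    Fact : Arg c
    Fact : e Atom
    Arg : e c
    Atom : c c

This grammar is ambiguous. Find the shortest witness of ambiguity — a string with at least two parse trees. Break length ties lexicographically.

length 5: [ e c c ] has 2 parse trees

Two derivations of [ e c c ]:
  Term ⇒ [ Fact ] ⇒ [ Arg c ] ⇒ [ e c c ]
  Term ⇒ [ Fact ] ⇒ [ e Atom ] ⇒ [ e c c ]

[ e c c ]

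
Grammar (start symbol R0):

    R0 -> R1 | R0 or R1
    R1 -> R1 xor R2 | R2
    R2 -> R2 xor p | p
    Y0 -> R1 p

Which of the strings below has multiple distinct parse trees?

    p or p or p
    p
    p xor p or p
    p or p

p or p or p: 1 tree
p: 1 tree
p xor p or p: 2 trees
p or p: 1 tree

p xor p or p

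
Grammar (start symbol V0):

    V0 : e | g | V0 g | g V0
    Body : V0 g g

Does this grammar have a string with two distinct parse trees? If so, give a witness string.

Witness: g g

Derivation 1: V0 ⇒ V0 g ⇒ g g
Derivation 2: V0 ⇒ g V0 ⇒ g g

Two distinct leftmost derivations for the same string.

Ambiguous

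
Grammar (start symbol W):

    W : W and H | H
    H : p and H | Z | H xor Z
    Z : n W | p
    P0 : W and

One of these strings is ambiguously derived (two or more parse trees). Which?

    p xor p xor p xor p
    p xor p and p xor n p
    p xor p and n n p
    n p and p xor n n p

n p and p xor n n p

p xor p xor p xor p: 1 tree
p xor p and p xor n p: 1 tree
p xor p and n n p: 1 tree
n p and p xor n n p: 6 trees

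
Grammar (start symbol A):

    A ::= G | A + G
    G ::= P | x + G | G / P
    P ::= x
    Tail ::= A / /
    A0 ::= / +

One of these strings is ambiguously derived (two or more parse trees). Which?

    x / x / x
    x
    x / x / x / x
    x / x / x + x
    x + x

x + x

x / x / x: 1 tree
x: 1 tree
x / x / x / x: 1 tree
x / x / x + x: 1 tree
x + x: 2 trees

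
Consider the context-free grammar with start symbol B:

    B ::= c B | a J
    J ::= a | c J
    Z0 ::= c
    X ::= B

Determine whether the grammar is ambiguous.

(Z0, X are unreachable from B, so their rules don't affect L(B).) The reachable rules are right-linear with at most one rule per (nonterminal, next-terminal) pair. Each input token forces the next rule, so parsing is deterministic.

Unambiguous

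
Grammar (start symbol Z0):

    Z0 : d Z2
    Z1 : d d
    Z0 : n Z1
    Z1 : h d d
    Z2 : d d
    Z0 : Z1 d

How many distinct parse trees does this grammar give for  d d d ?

2

Parse trees for d d d:
  [Z0 d [Z2 d d]]
  [Z0 [Z1 d d] d]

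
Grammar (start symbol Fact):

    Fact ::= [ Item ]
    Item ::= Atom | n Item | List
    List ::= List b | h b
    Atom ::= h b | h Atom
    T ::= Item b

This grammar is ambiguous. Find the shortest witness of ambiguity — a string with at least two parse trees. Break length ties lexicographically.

length 4: [ h b ] has 2 parse trees

Two derivations of [ h b ]:
  Fact ⇒ [ Item ] ⇒ [ Atom ] ⇒ [ h b ]
  Fact ⇒ [ Item ] ⇒ [ List ] ⇒ [ h b ]

[ h b ]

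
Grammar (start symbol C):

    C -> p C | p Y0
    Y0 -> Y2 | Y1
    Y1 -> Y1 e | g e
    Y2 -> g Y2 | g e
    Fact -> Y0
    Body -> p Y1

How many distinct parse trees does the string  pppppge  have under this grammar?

2

Parse trees for pppppge:
  [C p [C p [C p [C p [C p [Y0 [Y2 g e]]]]]]]
  [C p [C p [C p [C p [C p [Y0 [Y1 g e]]]]]]]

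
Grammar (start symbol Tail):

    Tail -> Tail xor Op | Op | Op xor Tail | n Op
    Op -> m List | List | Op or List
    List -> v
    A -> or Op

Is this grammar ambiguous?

Ambiguous

Witness: v xor v

Derivation 1: Tail ⇒ Tail xor Op ⇒ Op xor Op ⇒ List xor Op ⇒ v xor Op ⇒ v xor List ⇒ v xor v
Derivation 2: Tail ⇒ Op xor Tail ⇒ List xor Tail ⇒ v xor Tail ⇒ v xor Op ⇒ v xor List ⇒ v xor v

Two distinct leftmost derivations for the same string.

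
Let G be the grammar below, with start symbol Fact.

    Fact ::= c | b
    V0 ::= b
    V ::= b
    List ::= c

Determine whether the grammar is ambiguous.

Unambiguous

(V0, V, List are unreachable from Fact, so their rules don't affect L(Fact).) Each reachable nonterminal has at most one production per leading terminal, and all productions are right-linear; the derivation is determined token-by-token.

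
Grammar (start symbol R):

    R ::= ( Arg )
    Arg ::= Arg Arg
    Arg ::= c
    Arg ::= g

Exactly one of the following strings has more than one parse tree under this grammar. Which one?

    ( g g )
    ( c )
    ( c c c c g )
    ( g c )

( g g ): 1 tree
( c ): 1 tree
( c c c c g ): 14 trees
( g c ): 1 tree

( c c c c g )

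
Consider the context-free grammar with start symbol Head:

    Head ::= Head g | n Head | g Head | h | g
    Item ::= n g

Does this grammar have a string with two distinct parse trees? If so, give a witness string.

Ambiguous

Witness: g g

Derivation 1: Head ⇒ Head g ⇒ g g
Derivation 2: Head ⇒ g Head ⇒ g g

Two distinct leftmost derivations for the same string.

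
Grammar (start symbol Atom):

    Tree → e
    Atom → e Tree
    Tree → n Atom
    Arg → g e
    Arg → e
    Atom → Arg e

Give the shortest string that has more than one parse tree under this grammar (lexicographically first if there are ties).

e e

length 2: e e has 2 parse trees

Two derivations of e e:
  Atom ⇒ e Tree ⇒ e e
  Atom ⇒ Arg e ⇒ e e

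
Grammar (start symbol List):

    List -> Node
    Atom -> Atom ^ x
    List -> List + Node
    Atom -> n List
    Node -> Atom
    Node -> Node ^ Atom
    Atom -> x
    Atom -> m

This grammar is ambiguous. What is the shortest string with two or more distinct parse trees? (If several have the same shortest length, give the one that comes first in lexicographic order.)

length 1: no string has ≥2 trees
length 2: no string has ≥2 trees
length 3: m ^ x has 2 parse trees

Two derivations of m ^ x:
  List ⇒ Node ⇒ Atom ⇒ Atom ^ x ⇒ m ^ x
  List ⇒ Node ⇒ Node ^ Atom ⇒ Atom ^ Atom ⇒ m ^ Atom ⇒ m ^ x

m ^ x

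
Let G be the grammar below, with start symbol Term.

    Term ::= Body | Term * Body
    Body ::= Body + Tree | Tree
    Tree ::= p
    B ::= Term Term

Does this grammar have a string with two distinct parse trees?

Unambiguous

(B is unreachable from Term, so its rules don't affect L(Term).) This is a standard precedence ladder (Term over Body over Tree), with each level left-recursive on its own operator ('*' at Term, '+' at Body). That structure is LR(1), hence unambiguous.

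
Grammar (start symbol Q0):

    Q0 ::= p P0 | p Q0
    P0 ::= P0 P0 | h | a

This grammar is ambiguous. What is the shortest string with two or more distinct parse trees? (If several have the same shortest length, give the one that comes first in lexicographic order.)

p a a a

length 2: no string has ≥2 trees
length 3: no string has ≥2 trees
length 4: p a a a has 2 parse trees

Two derivations of p a a a:
  Q0 ⇒ p P0 ⇒ p P0 P0 ⇒ p P0 P0 P0 ⇒ p a P0 P0 ⇒ p a a P0 ⇒ p a a a
  Q0 ⇒ p P0 ⇒ p P0 P0 ⇒ p a P0 ⇒ p a P0 P0 ⇒ p a a P0 ⇒ p a a a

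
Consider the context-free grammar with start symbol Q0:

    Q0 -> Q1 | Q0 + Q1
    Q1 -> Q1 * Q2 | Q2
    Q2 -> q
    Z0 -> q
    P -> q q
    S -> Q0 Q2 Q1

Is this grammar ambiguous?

Unambiguous

Only Q0, Q1, Q2 are reachable from Q0; ignoring the rest: This is a standard precedence ladder (Q0 over Q1 over Q2), with each level left-recursive on its own operator ('+' at Q0, '*' at Q1). That structure is LR(1), hence unambiguous.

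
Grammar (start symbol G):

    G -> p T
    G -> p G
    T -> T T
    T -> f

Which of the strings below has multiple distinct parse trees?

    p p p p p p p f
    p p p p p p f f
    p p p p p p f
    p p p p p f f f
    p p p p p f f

p p p p p f f f

p p p p p p p f: 1 tree
p p p p p p f f: 1 tree
p p p p p p f: 1 tree
p p p p p f f f: 2 trees
p p p p p f f: 1 tree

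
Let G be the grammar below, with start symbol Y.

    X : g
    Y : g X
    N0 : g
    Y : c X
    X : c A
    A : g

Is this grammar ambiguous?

(N0 is unreachable from Y, so its rules don't affect L(Y).) The reachable rules are right-linear with at most one rule per (nonterminal, next-terminal) pair. Each input token forces the next rule, so parsing is deterministic.

Unambiguous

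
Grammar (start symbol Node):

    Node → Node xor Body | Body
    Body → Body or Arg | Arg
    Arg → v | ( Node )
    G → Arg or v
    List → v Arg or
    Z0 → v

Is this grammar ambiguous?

(G, List, Z0 are unreachable from Node, so their rules don't affect L(Node).) Node → Node xor Body | Body  ;  Body → Body or Arg | Arg  — a left-associative chain with Arg at the bottom. Each string factors uniquely by precedence.

Unambiguous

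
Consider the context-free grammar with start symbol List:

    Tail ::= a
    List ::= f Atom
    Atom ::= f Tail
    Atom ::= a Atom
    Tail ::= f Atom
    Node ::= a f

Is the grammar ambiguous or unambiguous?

Unambiguous

(Node is unreachable from List, so its rules don't affect L(List).) The reachable rules are right-linear with at most one rule per (nonterminal, next-terminal) pair. Each input token forces the next rule, so parsing is deterministic.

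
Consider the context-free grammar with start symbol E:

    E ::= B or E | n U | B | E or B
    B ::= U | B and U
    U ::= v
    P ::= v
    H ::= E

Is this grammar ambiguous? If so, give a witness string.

Witness: v or v

Derivation 1: E ⇒ B or E ⇒ U or E ⇒ v or E ⇒ v or B ⇒ v or U ⇒ v or v
Derivation 2: E ⇒ E or B ⇒ B or B ⇒ U or B ⇒ v or B ⇒ v or U ⇒ v or v

Two distinct leftmost derivations for the same string.

Ambiguous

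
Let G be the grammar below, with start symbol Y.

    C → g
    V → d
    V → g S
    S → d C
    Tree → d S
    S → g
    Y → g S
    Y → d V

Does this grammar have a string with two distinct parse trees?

Unambiguous

(Tree is unreachable from Y, so its rules don't affect L(Y).) Restricted to the reachable nonterminals, every rule has the form A → t or A → t B, and no two rules for the same A share a first terminal. The grammar encodes a DFA — one run per string.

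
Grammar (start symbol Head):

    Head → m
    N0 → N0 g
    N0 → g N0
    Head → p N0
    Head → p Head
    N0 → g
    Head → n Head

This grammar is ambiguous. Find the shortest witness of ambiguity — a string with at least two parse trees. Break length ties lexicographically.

p g g

length 1: no string has ≥2 trees
length 2: no string has ≥2 trees
length 3: p g g has 2 parse trees

Two derivations of p g g:
  Head ⇒ p N0 ⇒ p N0 g ⇒ p g g
  Head ⇒ p N0 ⇒ p g N0 ⇒ p g g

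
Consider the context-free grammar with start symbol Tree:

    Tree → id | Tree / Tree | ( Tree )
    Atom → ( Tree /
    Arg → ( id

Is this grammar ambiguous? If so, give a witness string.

Ambiguous

Witness: id / id / id

Derivation 1: Tree ⇒ Tree / Tree ⇒ id / Tree ⇒ id / Tree / Tree ⇒ id / id / Tree ⇒ id / id / id
Derivation 2: Tree ⇒ Tree / Tree ⇒ Tree / Tree / Tree ⇒ id / Tree / Tree ⇒ id / id / Tree ⇒ id / id / id

Two distinct leftmost derivations for the same string.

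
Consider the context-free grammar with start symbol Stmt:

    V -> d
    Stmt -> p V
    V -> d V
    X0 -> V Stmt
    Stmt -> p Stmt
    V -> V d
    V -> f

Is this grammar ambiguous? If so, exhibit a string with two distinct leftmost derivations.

Witness: p d d

Derivation 1: Stmt ⇒ p V ⇒ p d V ⇒ p d d
Derivation 2: Stmt ⇒ p V ⇒ p V d ⇒ p d d

Two distinct leftmost derivations for the same string.

Ambiguous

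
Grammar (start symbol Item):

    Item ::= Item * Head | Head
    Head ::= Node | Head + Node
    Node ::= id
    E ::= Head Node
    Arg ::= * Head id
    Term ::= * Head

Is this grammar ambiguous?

Unambiguous

(E, Arg, Term are unreachable from Item, so their rules don't affect L(Item).) The grammar is stratified — Item handles '*' (left-recursive), Head handles '+', Node atoms. Each operator has a fixed associativity and precedence level, so every string has one parse.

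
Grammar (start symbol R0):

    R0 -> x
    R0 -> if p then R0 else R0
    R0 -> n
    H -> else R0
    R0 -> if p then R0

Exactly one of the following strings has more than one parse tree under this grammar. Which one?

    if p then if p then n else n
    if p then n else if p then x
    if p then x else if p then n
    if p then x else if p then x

if p then if p then n else n

if p then if p then n else n: 2 trees
if p then n else if p then x: 1 tree
if p then x else if p then n: 1 tree
if p then x else if p then x: 1 tree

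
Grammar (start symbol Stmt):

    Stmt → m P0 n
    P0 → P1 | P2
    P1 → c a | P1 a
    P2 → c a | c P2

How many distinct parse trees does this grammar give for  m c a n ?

2

Parse trees for m c a n:
  [Stmt m [P0 [P1 c a]] n]
  [Stmt m [P0 [P2 c a]] n]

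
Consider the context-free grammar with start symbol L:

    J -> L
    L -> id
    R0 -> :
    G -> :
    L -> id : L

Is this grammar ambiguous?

Unambiguous

(R0, G, J are unreachable from L, so their rules don't affect L(L).) The reachable grammar is A → atom sep A | atom. Each atom is followed by either the separator (recurse) or end-of-string (stop) — no choice point.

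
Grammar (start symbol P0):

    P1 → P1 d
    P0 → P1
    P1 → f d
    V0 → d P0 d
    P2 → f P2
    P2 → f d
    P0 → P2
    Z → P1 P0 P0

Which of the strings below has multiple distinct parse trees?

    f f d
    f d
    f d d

f f d: 1 tree
f d: 2 trees
f d d: 1 tree

f d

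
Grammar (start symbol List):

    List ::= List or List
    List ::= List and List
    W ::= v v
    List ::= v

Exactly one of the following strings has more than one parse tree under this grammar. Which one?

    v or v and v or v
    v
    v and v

v or v and v or v: 5 trees
v: 1 tree
v and v: 1 tree

v or v and v or v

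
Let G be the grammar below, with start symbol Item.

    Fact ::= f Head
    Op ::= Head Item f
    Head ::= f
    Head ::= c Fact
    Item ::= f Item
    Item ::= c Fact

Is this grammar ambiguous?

Unambiguous

Only Item, Fact, Head are reachable from Item; ignoring the rest: Each reachable nonterminal has at most one production per leading terminal, and all productions are right-linear; the derivation is determined token-by-token.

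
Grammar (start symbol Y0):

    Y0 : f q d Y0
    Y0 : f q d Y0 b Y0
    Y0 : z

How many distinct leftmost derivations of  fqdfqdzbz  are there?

Parse trees for fqdfqdzbz:
  [Y0 f q d [Y0 f q d [Y0 z] b [Y0 z]]]
  [Y0 f q d [Y0 f q d [Y0 z]] b [Y0 z]]

2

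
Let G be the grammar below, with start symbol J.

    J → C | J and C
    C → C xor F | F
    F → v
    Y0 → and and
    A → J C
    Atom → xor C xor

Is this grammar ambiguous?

Unambiguous

Only J, C, F are reachable from J; ignoring the rest: The grammar is stratified — J handles 'and' (left-recursive), C handles 'xor', F atoms. Each operator has a fixed associativity and precedence level, so every string has one parse.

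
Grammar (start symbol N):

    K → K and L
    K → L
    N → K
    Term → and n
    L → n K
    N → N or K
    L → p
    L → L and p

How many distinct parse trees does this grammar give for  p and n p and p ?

4

Parse trees for p and n p and p:
  [N [K [K [L p]] and [L n [K [K [L p]] and [L p]]]]]
  [N [K [K [L p]] and [L n [K [L [L p] and p]]]]]
  [N [K [K [L p]] and [L [L n [K [L p]]] and p]]]
  [N [K [K [K [L p]] and [L n [K [L p]]]] and [L p]]]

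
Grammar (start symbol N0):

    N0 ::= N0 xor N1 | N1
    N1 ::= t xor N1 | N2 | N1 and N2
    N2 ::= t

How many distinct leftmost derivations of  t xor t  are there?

2

Parse trees for t xor t:
  [N0 [N0 [N1 [N2 t]]] xor [N1 [N2 t]]]
  [N0 [N1 t xor [N1 [N2 t]]]]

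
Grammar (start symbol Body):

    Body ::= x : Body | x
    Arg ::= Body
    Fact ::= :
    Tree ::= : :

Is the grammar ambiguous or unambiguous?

Unambiguous

Only Body is reachable from Body; ignoring the rest: The reachable grammar is A → atom sep A | atom. Each atom is followed by either the separator (recurse) or end-of-string (stop) — no choice point.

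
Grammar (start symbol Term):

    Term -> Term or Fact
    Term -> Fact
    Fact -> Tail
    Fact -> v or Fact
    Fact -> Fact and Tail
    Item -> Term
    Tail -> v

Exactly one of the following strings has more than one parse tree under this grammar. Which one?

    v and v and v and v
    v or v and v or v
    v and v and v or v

v or v and v or v

v and v and v and v: 1 tree
v or v and v or v: 3 trees
v and v and v or v: 1 tree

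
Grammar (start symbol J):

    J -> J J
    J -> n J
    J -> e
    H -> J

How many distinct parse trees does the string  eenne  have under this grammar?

2

Parse trees for eenne:
  [J [J e] [J [J e] [J n [J n [J e]]]]]
  [J [J [J e] [J e]] [J n [J n [J e]]]]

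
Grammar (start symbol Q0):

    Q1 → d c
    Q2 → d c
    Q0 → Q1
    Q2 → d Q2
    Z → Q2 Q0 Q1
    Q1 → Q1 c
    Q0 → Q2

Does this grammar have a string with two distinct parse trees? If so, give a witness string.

Witness: d c

Derivation 1: Q0 ⇒ Q1 ⇒ d c
Derivation 2: Q0 ⇒ Q2 ⇒ d c

Two distinct leftmost derivations for the same string.

Ambiguous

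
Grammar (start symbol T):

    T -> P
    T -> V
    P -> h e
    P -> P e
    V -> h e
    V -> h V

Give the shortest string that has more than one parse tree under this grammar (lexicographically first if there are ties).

length 2: h e has 2 parse trees

Two derivations of h e:
  T ⇒ P ⇒ h e
  T ⇒ V ⇒ h e

h e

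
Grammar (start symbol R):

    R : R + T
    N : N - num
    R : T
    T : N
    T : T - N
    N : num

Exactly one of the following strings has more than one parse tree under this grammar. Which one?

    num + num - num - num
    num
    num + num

num + num - num - num: 4 trees
num: 1 tree
num + num: 1 tree

num + num - num - num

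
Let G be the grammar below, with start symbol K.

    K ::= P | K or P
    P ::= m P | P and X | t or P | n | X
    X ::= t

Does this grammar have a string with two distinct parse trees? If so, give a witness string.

Witness: t or n

Derivation 1: K ⇒ P ⇒ t or P ⇒ t or n
Derivation 2: K ⇒ K or P ⇒ P or P ⇒ X or P ⇒ t or P ⇒ t or n

Two distinct leftmost derivations for the same string.

Ambiguous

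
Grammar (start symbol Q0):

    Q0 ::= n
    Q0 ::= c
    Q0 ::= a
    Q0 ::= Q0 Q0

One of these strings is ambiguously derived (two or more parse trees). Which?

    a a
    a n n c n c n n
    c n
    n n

a n n c n c n n

a a: 1 tree
a n n c n c n n: 429 trees
c n: 1 tree
n n: 1 tree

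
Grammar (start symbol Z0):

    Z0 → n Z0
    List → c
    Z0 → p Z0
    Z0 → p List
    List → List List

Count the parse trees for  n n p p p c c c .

Parse trees for n n p p p c c c:
  [Z0 n [Z0 n [Z0 p [Z0 p [Z0 p [List [List c] [List [List c] [List c]]]]]]]]
  [Z0 n [Z0 n [Z0 p [Z0 p [Z0 p [List [List [List c] [List c]] [List c]]]]]]]

2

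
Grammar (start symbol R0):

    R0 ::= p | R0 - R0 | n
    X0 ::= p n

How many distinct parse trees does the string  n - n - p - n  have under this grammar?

5

Parse trees for n - n - p - n:
  [R0 [R0 n] - [R0 [R0 n] - [R0 [R0 p] - [R0 n]]]]
  [R0 [R0 n] - [R0 [R0 [R0 n] - [R0 p]] - [R0 n]]]
  [R0 [R0 [R0 n] - [R0 n]] - [R0 [R0 p] - [R0 n]]]
  [R0 [R0 [R0 n] - [R0 [R0 n] - [R0 p]]] - [R0 n]]
  [R0 [R0 [R0 [R0 n] - [R0 n]] - [R0 p]] - [R0 n]]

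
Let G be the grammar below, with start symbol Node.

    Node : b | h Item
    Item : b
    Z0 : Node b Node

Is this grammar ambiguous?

(Z0 is unreachable from Node, so its rules don't affect L(Node).) The reachable rules are right-linear with at most one rule per (nonterminal, next-terminal) pair. Each input token forces the next rule, so parsing is deterministic.

Unambiguous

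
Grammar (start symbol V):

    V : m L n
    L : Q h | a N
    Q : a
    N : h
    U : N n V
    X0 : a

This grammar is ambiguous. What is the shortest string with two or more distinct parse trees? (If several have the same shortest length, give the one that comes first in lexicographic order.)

m a h n

length 4: m a h n has 2 parse trees

Two derivations of m a h n:
  V ⇒ m L n ⇒ m Q h n ⇒ m a h n
  V ⇒ m L n ⇒ m a N n ⇒ m a h n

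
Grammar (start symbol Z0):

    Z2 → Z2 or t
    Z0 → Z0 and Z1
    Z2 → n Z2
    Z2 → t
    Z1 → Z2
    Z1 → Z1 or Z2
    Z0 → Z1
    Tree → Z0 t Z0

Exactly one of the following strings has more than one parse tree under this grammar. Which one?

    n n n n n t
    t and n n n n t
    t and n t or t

t and n t or t

n n n n n t: 1 tree
t and n n n n t: 1 tree
t and n t or t: 3 trees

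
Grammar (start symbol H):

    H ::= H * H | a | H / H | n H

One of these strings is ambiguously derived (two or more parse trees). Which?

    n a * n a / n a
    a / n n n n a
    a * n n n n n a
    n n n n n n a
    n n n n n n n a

n a * n a / n a: 7 trees
a / n n n n a: 1 tree
a * n n n n n a: 1 tree
n n n n n n a: 1 tree
n n n n n n n a: 1 tree

n a * n a / n a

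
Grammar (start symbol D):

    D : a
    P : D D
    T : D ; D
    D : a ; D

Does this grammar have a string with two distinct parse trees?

Only D is reachable from D; ignoring the rest: Right-recursive list with a separator: after each atom, whether the separator follows determines the rule. One parse per string.

Unambiguous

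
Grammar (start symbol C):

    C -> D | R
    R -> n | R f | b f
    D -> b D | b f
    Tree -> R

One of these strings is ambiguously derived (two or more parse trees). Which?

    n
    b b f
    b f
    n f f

b f

n: 1 tree
b b f: 1 tree
b f: 2 trees
n f f: 1 tree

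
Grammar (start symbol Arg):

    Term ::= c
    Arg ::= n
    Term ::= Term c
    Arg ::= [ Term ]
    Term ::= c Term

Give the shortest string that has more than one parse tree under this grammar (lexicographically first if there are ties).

[ c c ]

length 1: no string has ≥2 trees
length 3: no string has ≥2 trees
length 4: [ c c ] has 2 parse trees

Two derivations of [ c c ]:
  Arg ⇒ [ Term ] ⇒ [ Term c ] ⇒ [ c c ]
  Arg ⇒ [ Term ] ⇒ [ c Term ] ⇒ [ c c ]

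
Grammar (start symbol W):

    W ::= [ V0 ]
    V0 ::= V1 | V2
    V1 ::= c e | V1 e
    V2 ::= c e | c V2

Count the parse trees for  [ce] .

Parse trees for [ce]:
  [W [ [V0 [V1 c e]] ]]
  [W [ [V0 [V2 c e]] ]]

2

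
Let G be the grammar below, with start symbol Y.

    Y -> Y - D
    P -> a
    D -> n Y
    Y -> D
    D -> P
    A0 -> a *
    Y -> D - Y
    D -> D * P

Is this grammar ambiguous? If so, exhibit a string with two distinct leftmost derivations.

Witness: a - a

Derivation 1: Y ⇒ Y - D ⇒ D - D ⇒ P - D ⇒ a - D ⇒ a - P ⇒ a - a
Derivation 2: Y ⇒ D - Y ⇒ P - Y ⇒ a - Y ⇒ a - D ⇒ a - P ⇒ a - a

Two distinct leftmost derivations for the same string.

Ambiguous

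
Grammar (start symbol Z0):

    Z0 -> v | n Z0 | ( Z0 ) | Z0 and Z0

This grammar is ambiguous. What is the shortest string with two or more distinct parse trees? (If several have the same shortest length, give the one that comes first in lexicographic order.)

n v and v

length 1: no string has ≥2 trees
length 2: no string has ≥2 trees
length 3: no string has ≥2 trees
length 4: n v and v has 2 parse trees

Two derivations of n v and v:
  Z0 ⇒ n Z0 ⇒ n Z0 and Z0 ⇒ n v and Z0 ⇒ n v and v
  Z0 ⇒ Z0 and Z0 ⇒ n Z0 and Z0 ⇒ n v and Z0 ⇒ n v and v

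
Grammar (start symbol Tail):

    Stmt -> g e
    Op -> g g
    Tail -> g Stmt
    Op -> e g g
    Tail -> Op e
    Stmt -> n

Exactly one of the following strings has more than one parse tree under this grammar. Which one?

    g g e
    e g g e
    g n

g g e: 2 trees
e g g e: 1 tree
g n: 1 tree

g g e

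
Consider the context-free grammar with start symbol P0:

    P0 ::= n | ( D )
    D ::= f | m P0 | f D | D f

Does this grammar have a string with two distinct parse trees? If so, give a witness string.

Witness: ( f f )

Derivation 1: P0 ⇒ ( D ) ⇒ ( f D ) ⇒ ( f f )
Derivation 2: P0 ⇒ ( D ) ⇒ ( D f ) ⇒ ( f f )

Two distinct leftmost derivations for the same string.

Ambiguous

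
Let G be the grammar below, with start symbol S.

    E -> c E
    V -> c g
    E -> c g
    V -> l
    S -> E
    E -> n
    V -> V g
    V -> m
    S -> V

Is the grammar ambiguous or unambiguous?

Ambiguous

Witness: c g

Derivation 1: S ⇒ E ⇒ c g
Derivation 2: S ⇒ V ⇒ c g

Two distinct leftmost derivations for the same string.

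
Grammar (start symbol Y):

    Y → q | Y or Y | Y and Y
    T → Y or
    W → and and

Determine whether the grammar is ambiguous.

Ambiguous

Witness: q and q and q

Derivation 1: Y ⇒ Y and Y ⇒ q and Y ⇒ q and Y and Y ⇒ q and q and Y ⇒ q and q and q
Derivation 2: Y ⇒ Y and Y ⇒ Y and Y and Y ⇒ q and Y and Y ⇒ q and q and Y ⇒ q and q and q

Two distinct leftmost derivations for the same string.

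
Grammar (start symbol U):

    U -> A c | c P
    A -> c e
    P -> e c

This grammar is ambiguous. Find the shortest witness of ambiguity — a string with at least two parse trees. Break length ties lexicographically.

length 3: c e c has 2 parse trees

Two derivations of c e c:
  U ⇒ A c ⇒ c e c
  U ⇒ c P ⇒ c e c

c e c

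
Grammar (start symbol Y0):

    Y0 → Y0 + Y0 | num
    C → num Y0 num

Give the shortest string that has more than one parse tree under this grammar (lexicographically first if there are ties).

num + num + num

length 1: no string has ≥2 trees
length 3: no string has ≥2 trees
length 5: num + num + num has 2 parse trees

Two derivations of num + num + num:
  Y0 ⇒ Y0 + Y0 ⇒ Y0 + Y0 + Y0 ⇒ num + Y0 + Y0 ⇒ num + num + Y0 ⇒ num + num + num
  Y0 ⇒ Y0 + Y0 ⇒ num + Y0 ⇒ num + Y0 + Y0 ⇒ num + num + Y0 ⇒ num + num + num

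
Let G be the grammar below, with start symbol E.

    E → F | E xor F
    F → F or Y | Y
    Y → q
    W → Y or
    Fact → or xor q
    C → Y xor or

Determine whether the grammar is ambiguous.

Unambiguous

(W, Fact, C are unreachable from E, so their rules don't affect L(E).) The grammar is stratified — E handles 'xor' (left-recursive), F handles 'or', Y atoms. Each operator has a fixed associativity and precedence level, so every string has one parse.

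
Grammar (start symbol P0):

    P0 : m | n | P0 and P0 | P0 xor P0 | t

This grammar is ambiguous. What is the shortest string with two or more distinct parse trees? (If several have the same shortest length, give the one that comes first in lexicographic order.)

m and m and m

length 1: no string has ≥2 trees
length 3: no string has ≥2 trees
length 5: m and m and m has 2 parse trees

Two derivations of m and m and m:
  P0 ⇒ P0 and P0 ⇒ m and P0 ⇒ m and P0 and P0 ⇒ m and m and P0 ⇒ m and m and m
  P0 ⇒ P0 and P0 ⇒ P0 and P0 and P0 ⇒ m and P0 and P0 ⇒ m and m and P0 ⇒ m and m and m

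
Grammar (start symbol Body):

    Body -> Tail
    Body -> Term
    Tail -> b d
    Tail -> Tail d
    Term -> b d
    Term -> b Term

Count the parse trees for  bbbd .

Parse trees for bbbd:
  [Body [Term b [Term b [Term b d]]]]

1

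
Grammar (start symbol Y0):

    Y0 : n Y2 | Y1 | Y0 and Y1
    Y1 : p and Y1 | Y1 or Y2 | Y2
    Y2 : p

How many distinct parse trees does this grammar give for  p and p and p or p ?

7

Parse trees for p and p and p or p:
  [Y0 [Y1 p and [Y1 p and [Y1 [Y1 [Y2 p]] or [Y2 p]]]]]
  [Y0 [Y1 p and [Y1 [Y1 p and [Y1 [Y2 p]]] or [Y2 p]]]]
  [Y0 [Y1 [Y1 p and [Y1 p and [Y1 [Y2 p]]]] or [Y2 p]]]
  [Y0 [Y0 [Y1 [Y2 p]]] and [Y1 p and [Y1 [Y1 [Y2 p]] or [Y2 p]]]]
  [Y0 [Y0 [Y1 [Y2 p]]] and [Y1 [Y1 p and [Y1 [Y2 p]]] or [Y2 p]]]
  [Y0 [Y0 [Y1 p and [Y1 [Y2 p]]]] and [Y1 [Y1 [Y2 p]] or [Y2 p]]]
  [Y0 [Y0 [Y0 [Y1 [Y2 p]]] and [Y1 [Y2 p]]] and [Y1 [Y1 [Y2 p]] or [Y2 p]]]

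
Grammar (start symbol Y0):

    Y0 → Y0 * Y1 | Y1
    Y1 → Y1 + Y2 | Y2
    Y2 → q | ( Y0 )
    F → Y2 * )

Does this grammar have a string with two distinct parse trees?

Only Y0, Y1, Y2 are reachable from Y0; ignoring the rest: Y0 → Y0 * Y1 | Y1  ;  Y1 → Y1 + Y2 | Y2  — a left-associative chain with Y2 at the bottom. Each string factors uniquely by precedence.

Unambiguous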